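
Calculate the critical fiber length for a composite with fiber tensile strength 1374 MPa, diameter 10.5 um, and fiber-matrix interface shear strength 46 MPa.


Lc = sigma_f * d / (2 * tau_i) = 1374 * 10.5 / (2 * 46) = 156.8 um

156.8 um


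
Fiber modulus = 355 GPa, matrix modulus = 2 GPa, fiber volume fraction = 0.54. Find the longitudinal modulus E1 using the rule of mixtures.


E1 = Ef*Vf + Em*(1-Vf) = 355*0.54 + 2*0.46 = 192.62 GPa

192.62 GPa


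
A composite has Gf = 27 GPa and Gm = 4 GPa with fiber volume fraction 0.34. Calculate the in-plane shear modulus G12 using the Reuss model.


1/G12 = Vf/Gf + (1-Vf)/Gm = 0.34/27 + 0.66/4
G12 = 5.63 GPa

5.63 GPa


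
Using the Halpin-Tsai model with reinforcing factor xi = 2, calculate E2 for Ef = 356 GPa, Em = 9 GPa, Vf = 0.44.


eta = (Ef/Em - 1)/(Ef/Em + xi) = (39.5556 - 1)/(39.5556 + 2) = 0.9278
E2 = Em*(1+xi*eta*Vf)/(1-eta*Vf) = 27.63 GPa

27.63 GPa


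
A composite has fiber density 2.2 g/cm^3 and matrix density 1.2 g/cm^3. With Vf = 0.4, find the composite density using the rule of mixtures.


rho_c = rho_f*Vf + rho_m*(1-Vf) = 2.2*0.4 + 1.2*0.6 = 1.6 g/cm^3

1.6 g/cm^3


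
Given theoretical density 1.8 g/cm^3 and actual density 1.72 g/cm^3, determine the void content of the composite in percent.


Void% = (rho_theo - rho_actual)/rho_theo * 100 = (1.8 - 1.72)/1.8 * 100 = 4.44%

4.44%


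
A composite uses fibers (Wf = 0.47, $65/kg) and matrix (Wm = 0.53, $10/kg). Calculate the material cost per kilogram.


Cost = cost_f*Wf + cost_m*Wm = 65*0.47 + 10*0.53 = $35.85/kg

$35.85/kg


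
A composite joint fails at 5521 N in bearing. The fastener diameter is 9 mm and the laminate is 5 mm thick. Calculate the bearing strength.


sigma_br = F/(d*h) = 5521/(9*5) = 122.7 MPa

122.7 MPa


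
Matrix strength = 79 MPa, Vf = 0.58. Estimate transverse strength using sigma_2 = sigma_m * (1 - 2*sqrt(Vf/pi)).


factor = 1 - 2*sqrt(0.58/pi) = 0.1407
sigma_2 = 79 * 0.1407 = 11.11 MPa

11.11 MPa


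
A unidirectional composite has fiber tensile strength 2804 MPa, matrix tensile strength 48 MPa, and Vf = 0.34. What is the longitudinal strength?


sigma_1 = sigma_f*Vf + sigma_m*(1-Vf) = 2804*0.34 + 48*0.66 = 985.0 MPa

985.0 MPa


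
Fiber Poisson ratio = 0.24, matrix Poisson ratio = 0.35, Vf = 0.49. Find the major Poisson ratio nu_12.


nu_12 = nu_f*Vf + nu_m*(1-Vf) = 0.24*0.49 + 0.35*0.51 = 0.2961

0.2961


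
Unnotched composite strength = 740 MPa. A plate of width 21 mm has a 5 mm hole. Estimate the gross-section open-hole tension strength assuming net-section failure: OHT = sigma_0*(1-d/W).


OHT = sigma_0*(1-d/W) = 740*(1-5/21) = 563.8 MPa

563.8 MPa


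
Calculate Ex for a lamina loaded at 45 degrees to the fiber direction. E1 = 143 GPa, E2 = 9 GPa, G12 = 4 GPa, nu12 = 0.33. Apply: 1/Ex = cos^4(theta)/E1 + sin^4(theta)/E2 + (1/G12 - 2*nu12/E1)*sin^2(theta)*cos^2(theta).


cos^4(45) = 0.25, sin^4(45) = 0.25, sin^2(45)*cos^2(45) = 0.25
1/G12 - 2*nu12/E1 = 1/4 - 2*0.33/143 = 0.245385 GPa^-1
1/Ex = 0.25/143 + 0.25/9 + 0.245385*0.25 = 0.0908722 GPa^-1
Ex = 11.0 GPa

11.0 GPa


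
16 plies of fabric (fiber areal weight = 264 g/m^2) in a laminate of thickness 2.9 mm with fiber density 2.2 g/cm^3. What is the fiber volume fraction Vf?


Vf = n * FAW / (rho_f * h * 1000) = 16 * 264 / (2.2 * 2.9 * 1000) = 0.6621

0.6621


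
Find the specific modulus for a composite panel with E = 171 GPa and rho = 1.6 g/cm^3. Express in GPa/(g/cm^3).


Specific stiffness = E/rho = 171/1.6 = 106.9 GPa/(g/cm^3)

106.9 GPa/(g/cm^3)


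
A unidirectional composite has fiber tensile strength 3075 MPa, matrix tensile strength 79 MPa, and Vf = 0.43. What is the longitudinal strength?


sigma_1 = sigma_f*Vf + sigma_m*(1-Vf) = 3075*0.43 + 79*0.57 = 1367.3 MPa

1367.3 MPa


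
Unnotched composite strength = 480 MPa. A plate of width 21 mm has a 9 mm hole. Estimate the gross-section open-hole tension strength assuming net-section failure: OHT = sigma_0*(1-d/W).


OHT = sigma_0*(1-d/W) = 480*(1-9/21) = 274.3 MPa

274.3 MPa


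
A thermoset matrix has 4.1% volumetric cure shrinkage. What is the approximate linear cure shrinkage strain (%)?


Linear shrinkage ≈ vol_shrink/3 = 4.1/3 = 1.367%

1.367%


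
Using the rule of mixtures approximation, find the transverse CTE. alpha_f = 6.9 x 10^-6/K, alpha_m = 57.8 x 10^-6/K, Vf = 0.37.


alpha_2 = alpha_f*Vf + alpha_m*(1-Vf) = 6.9*0.37 + 57.8*0.63 = 39.0 x 10^-6/K

39.0 x 10^-6/K


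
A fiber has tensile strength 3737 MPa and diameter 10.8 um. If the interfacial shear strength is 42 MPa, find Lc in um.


Lc = sigma_f * d / (2 * tau_i) = 3737 * 10.8 / (2 * 42) = 480.5 um

480.5 um


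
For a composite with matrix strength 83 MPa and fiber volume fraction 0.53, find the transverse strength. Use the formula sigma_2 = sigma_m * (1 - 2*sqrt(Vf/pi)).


factor = 1 - 2*sqrt(0.53/pi) = 0.1785
sigma_2 = 83 * 0.1785 = 14.82 MPa

14.82 MPa


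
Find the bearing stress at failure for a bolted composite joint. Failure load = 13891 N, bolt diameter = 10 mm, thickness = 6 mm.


sigma_br = F/(d*h) = 13891/(10*6) = 231.5 MPa

231.5 MPa


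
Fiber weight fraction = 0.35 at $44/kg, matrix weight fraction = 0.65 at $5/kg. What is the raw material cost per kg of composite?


Cost = cost_f*Wf + cost_m*Wm = 44*0.35 + 5*0.65 = $18.65/kg

$18.65/kg


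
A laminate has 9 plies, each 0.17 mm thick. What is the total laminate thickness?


h = n * t_ply = 9 * 0.17 = 1.53 mm

1.53 mm


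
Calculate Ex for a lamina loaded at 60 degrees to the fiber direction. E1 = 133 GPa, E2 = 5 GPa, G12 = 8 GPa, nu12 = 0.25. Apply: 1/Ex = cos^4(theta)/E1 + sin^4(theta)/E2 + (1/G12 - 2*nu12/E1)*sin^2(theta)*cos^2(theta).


cos^4(60) = 0.0625, sin^4(60) = 0.5625, sin^2(60)*cos^2(60) = 0.1875
1/G12 - 2*nu12/E1 = 1/8 - 2*0.25/133 = 0.121241 GPa^-1
1/Ex = 0.0625/133 + 0.5625/5 + 0.121241*0.1875 = 0.1357025 GPa^-1
Ex = 7.37 GPa

7.37 GPa


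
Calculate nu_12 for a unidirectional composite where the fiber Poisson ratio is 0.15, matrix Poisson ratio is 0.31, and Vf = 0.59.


nu_12 = nu_f*Vf + nu_m*(1-Vf) = 0.15*0.59 + 0.31*0.41 = 0.2156

0.2156


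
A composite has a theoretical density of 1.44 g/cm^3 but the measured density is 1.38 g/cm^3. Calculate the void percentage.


Void% = (rho_theo - rho_actual)/rho_theo * 100 = (1.44 - 1.38)/1.44 * 100 = 4.17%

4.17%


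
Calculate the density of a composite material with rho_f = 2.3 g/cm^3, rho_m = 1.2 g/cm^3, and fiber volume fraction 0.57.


rho_c = rho_f*Vf + rho_m*(1-Vf) = 2.3*0.57 + 1.2*0.43 = 1.827 g/cm^3

1.827 g/cm^3


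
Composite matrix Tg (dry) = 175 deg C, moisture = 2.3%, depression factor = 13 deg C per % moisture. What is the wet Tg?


Tg_wet = Tg_dry - k*moisture = 175 - 13*2.3 = 145.1 deg C

145.1 deg C


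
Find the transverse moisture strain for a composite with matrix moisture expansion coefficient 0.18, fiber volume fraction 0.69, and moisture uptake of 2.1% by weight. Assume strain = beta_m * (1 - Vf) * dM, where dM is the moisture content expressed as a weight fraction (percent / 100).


dM = 2.1/100 = 0.021
strain = beta_m * (1-Vf) * dM = 0.18 * 0.31 * 0.021 = 0.0011718

0.0011718


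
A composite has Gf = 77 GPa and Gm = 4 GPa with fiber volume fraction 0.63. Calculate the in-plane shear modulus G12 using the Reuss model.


1/G12 = Vf/Gf + (1-Vf)/Gm = 0.63/77 + 0.37/4
G12 = 9.93 GPa

9.93 GPa


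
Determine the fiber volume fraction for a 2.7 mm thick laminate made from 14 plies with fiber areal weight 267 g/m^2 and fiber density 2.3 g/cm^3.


Vf = n * FAW / (rho_f * h * 1000) = 14 * 267 / (2.3 * 2.7 * 1000) = 0.6019

0.6019


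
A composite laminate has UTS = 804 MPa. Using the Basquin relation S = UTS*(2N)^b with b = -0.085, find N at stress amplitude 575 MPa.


N = 0.5 * (S/UTS)^(1/b) = 0.5 * (575/804)^(1/-0.085) = 25.8091 cycles

25.8091 cycles


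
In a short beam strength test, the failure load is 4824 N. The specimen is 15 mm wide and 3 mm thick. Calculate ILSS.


ILSS = 3F/(4bh) = 3*4824/(4*15*3) = 80.4 MPa

80.4 MPa


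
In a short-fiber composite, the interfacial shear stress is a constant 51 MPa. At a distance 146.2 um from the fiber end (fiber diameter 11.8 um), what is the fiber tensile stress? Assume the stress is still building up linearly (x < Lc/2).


Force balance: sigma_f * (pi*d^2/4) = tau * (pi*d) * x  ->  sigma_f = 4 * tau * x / d
sigma_f = 4 * 51 * 146.2 / 11.8 = 2527.5 MPa

2527.5 MPa


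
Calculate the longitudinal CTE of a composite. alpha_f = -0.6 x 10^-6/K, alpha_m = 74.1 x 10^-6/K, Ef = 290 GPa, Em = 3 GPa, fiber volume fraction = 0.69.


E1 = Ef*Vf + Em*(1-Vf) = 201.03
alpha_1 = (alpha_f*Ef*Vf + alpha_m*Em*(1-Vf))/E1 = -0.25 x 10^-6/K

-0.25 x 10^-6/K


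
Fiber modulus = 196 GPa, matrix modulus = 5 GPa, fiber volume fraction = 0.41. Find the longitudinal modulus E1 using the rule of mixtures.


E1 = Ef*Vf + Em*(1-Vf) = 196*0.41 + 5*0.59 = 83.31 GPa

83.31 GPa


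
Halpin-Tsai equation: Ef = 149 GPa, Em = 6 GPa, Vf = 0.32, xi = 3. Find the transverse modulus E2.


eta = (Ef/Em - 1)/(Ef/Em + xi) = (24.8333 - 1)/(24.8333 + 3) = 0.8563
E2 = Em*(1+xi*eta*Vf)/(1-eta*Vf) = 15.06 GPa

15.06 GPa


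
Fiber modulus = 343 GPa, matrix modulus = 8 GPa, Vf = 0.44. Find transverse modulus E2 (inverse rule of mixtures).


1/E2 = Vf/Ef + (1-Vf)/Em = 0.44/343 + 0.56/8
E2 = 14.03 GPa

14.03 GPa


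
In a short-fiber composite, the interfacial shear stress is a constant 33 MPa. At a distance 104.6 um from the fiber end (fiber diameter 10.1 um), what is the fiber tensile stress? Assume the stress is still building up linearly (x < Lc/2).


Force balance: sigma_f * (pi*d^2/4) = tau * (pi*d) * x  ->  sigma_f = 4 * tau * x / d
sigma_f = 4 * 33 * 104.6 / 10.1 = 1367.0 MPa

1367.0 MPa


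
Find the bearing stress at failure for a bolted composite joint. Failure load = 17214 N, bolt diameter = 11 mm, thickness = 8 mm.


sigma_br = F/(d*h) = 17214/(11*8) = 195.6 MPa

195.6 MPa


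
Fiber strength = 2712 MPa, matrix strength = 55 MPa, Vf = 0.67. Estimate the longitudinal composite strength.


sigma_1 = sigma_f*Vf + sigma_m*(1-Vf) = 2712*0.67 + 55*0.33 = 1835.2 MPa

1835.2 MPa


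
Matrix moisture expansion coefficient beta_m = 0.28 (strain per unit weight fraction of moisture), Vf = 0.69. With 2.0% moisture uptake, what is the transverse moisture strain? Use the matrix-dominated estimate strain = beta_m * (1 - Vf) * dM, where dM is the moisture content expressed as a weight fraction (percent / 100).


dM = 2.0/100 = 0.02
strain = beta_m * (1-Vf) * dM = 0.28 * 0.31 * 0.02 = 0.001736

0.001736


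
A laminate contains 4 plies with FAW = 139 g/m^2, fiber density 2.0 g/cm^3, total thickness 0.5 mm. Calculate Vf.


Vf = n * FAW / (rho_f * h * 1000) = 4 * 139 / (2.0 * 0.5 * 1000) = 0.556

0.556


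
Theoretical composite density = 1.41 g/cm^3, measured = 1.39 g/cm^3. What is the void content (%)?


Void% = (rho_theo - rho_actual)/rho_theo * 100 = (1.41 - 1.39)/1.41 * 100 = 1.42%

1.42%


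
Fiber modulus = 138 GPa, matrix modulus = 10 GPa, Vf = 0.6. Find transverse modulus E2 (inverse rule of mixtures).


1/E2 = Vf/Ef + (1-Vf)/Em = 0.6/138 + 0.4/10
E2 = 22.55 GPa

22.55 GPa


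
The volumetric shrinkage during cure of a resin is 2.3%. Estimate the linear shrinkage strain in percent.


Linear shrinkage ≈ vol_shrink/3 = 2.3/3 = 0.767%

0.767%


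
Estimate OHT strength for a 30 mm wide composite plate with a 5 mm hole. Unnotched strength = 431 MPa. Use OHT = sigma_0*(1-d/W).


OHT = sigma_0*(1-d/W) = 431*(1-5/30) = 359.2 MPa

359.2 MPa


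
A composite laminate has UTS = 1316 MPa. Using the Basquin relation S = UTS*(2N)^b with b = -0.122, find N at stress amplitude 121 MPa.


N = 0.5 * (S/UTS)^(1/b) = 0.5 * (121/1316)^(1/-0.122) = 1.5654e+08 cycles

1.5654e+08 cycles


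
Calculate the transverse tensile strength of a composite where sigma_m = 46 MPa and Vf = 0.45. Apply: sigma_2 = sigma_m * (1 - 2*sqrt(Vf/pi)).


factor = 1 - 2*sqrt(0.45/pi) = 0.2431
sigma_2 = 46 * 0.2431 = 11.18 MPa

11.18 MPa


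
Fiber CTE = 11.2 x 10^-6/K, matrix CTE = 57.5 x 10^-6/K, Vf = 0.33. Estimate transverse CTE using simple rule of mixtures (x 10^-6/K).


alpha_2 = alpha_f*Vf + alpha_m*(1-Vf) = 11.2*0.33 + 57.5*0.67 = 42.2 x 10^-6/K

42.2 x 10^-6/K


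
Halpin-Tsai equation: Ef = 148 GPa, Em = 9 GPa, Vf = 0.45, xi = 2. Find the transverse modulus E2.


eta = (Ef/Em - 1)/(Ef/Em + xi) = (16.4444 - 1)/(16.4444 + 2) = 0.8373
E2 = Em*(1+xi*eta*Vf)/(1-eta*Vf) = 25.33 GPa

25.33 GPa


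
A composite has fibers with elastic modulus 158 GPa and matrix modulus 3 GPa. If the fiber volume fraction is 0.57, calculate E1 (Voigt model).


E1 = Ef*Vf + Em*(1-Vf) = 158*0.57 + 3*0.43 = 91.35 GPa

91.35 GPa


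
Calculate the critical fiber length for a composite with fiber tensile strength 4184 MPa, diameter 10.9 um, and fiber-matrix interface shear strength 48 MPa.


Lc = sigma_f * d / (2 * tau_i) = 4184 * 10.9 / (2 * 48) = 475.1 um

475.1 um


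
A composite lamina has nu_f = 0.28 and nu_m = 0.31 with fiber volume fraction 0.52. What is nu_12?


nu_12 = nu_f*Vf + nu_m*(1-Vf) = 0.28*0.52 + 0.31*0.48 = 0.2944

0.2944


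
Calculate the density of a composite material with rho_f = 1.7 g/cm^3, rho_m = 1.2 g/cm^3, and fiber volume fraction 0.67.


rho_c = rho_f*Vf + rho_m*(1-Vf) = 1.7*0.67 + 1.2*0.33 = 1.535 g/cm^3

1.535 g/cm^3


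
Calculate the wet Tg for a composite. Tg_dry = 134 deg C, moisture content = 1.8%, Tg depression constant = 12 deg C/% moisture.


Tg_wet = Tg_dry - k*moisture = 134 - 12*1.8 = 112.4 deg C

112.4 deg C


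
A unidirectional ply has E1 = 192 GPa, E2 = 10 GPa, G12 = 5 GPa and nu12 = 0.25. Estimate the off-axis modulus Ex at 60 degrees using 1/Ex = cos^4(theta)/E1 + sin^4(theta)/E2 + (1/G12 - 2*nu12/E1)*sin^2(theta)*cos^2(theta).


cos^4(60) = 0.0625, sin^4(60) = 0.5625, sin^2(60)*cos^2(60) = 0.1875
1/G12 - 2*nu12/E1 = 1/5 - 2*0.25/192 = 0.197396 GPa^-1
1/Ex = 0.0625/192 + 0.5625/10 + 0.197396*0.1875 = 0.0935872 GPa^-1
Ex = 10.69 GPa

10.69 GPa


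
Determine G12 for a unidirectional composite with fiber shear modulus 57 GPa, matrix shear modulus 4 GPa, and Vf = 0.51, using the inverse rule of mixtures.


1/G12 = Vf/Gf + (1-Vf)/Gm = 0.51/57 + 0.49/4
G12 = 7.61 GPa

7.61 GPa


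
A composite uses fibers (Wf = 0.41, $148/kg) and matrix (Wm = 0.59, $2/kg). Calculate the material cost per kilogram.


Cost = cost_f*Wf + cost_m*Wm = 148*0.41 + 2*0.59 = $61.86/kg

$61.86/kg


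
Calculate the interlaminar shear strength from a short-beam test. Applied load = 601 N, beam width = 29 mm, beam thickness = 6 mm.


ILSS = 3F/(4bh) = 3*601/(4*29*6) = 2.59 MPa

2.59 MPa


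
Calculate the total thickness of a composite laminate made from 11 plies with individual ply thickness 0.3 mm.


h = n * t_ply = 11 * 0.3 = 3.3 mm

3.3 mm


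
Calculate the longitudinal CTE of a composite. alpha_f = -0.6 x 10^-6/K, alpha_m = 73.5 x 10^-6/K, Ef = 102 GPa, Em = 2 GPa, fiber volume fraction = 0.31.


E1 = Ef*Vf + Em*(1-Vf) = 33.0
alpha_1 = (alpha_f*Ef*Vf + alpha_m*Em*(1-Vf))/E1 = 2.5 x 10^-6/K

2.5 x 10^-6/K


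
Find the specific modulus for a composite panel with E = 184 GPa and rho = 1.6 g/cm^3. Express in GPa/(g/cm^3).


Specific stiffness = E/rho = 184/1.6 = 115.0 GPa/(g/cm^3)

115.0 GPa/(g/cm^3)


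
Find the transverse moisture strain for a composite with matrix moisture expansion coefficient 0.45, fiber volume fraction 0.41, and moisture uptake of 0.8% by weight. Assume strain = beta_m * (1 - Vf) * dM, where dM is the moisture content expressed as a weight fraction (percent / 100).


dM = 0.8/100 = 0.008
strain = beta_m * (1-Vf) * dM = 0.45 * 0.59 * 0.008 = 0.002124

0.002124


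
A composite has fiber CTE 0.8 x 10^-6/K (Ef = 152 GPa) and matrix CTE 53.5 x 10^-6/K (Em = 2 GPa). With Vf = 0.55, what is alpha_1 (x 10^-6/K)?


E1 = Ef*Vf + Em*(1-Vf) = 84.5
alpha_1 = (alpha_f*Ef*Vf + alpha_m*Em*(1-Vf))/E1 = 1.36 x 10^-6/K

1.36 x 10^-6/K


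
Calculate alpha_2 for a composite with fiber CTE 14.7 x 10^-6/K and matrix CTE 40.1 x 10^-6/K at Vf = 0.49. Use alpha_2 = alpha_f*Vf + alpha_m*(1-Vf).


alpha_2 = alpha_f*Vf + alpha_m*(1-Vf) = 14.7*0.49 + 40.1*0.51 = 27.7 x 10^-6/K

27.7 x 10^-6/K


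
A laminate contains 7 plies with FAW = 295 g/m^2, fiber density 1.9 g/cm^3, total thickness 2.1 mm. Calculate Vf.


Vf = n * FAW / (rho_f * h * 1000) = 7 * 295 / (1.9 * 2.1 * 1000) = 0.5175

0.5175


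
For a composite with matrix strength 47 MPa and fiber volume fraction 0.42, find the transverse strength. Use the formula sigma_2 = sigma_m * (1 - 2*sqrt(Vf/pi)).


factor = 1 - 2*sqrt(0.42/pi) = 0.2687
sigma_2 = 47 * 0.2687 = 12.63 MPa

12.63 MPa


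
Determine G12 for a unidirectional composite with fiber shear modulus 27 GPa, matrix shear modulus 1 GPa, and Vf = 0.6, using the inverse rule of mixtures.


1/G12 = Vf/Gf + (1-Vf)/Gm = 0.6/27 + 0.4/1
G12 = 2.37 GPa

2.37 GPa


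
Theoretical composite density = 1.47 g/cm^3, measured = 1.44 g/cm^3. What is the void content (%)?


Void% = (rho_theo - rho_actual)/rho_theo * 100 = (1.47 - 1.44)/1.47 * 100 = 2.04%

2.04%


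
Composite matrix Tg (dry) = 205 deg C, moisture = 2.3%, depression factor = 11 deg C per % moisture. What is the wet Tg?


Tg_wet = Tg_dry - k*moisture = 205 - 11*2.3 = 179.7 deg C

179.7 deg C


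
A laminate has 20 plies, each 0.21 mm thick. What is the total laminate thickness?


h = n * t_ply = 20 * 0.21 = 4.2 mm

4.2 mm


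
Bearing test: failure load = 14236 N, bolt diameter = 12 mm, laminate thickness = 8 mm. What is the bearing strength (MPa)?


sigma_br = F/(d*h) = 14236/(12*8) = 148.3 MPa

148.3 MPa


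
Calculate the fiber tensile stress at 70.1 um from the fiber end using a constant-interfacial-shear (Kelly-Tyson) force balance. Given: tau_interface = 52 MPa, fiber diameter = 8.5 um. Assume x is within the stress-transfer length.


Force balance: sigma_f * (pi*d^2/4) = tau * (pi*d) * x  ->  sigma_f = 4 * tau * x / d
sigma_f = 4 * 52 * 70.1 / 8.5 = 1715.4 MPa

1715.4 MPa


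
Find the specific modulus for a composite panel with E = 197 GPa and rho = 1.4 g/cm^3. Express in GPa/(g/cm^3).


Specific stiffness = E/rho = 197/1.4 = 140.7 GPa/(g/cm^3)

140.7 GPa/(g/cm^3)


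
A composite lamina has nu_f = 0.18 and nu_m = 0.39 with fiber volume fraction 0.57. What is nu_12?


nu_12 = nu_f*Vf + nu_m*(1-Vf) = 0.18*0.57 + 0.39*0.43 = 0.2703

0.2703


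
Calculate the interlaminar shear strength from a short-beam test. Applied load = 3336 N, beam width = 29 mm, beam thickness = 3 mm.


ILSS = 3F/(4bh) = 3*3336/(4*29*3) = 28.76 MPa

28.76 MPa


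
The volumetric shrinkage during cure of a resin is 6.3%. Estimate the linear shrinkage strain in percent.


Linear shrinkage ≈ vol_shrink/3 = 6.3/3 = 2.1%

2.1%


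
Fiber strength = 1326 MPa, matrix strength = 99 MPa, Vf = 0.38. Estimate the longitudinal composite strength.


sigma_1 = sigma_f*Vf + sigma_m*(1-Vf) = 1326*0.38 + 99*0.62 = 565.3 MPa

565.3 MPa


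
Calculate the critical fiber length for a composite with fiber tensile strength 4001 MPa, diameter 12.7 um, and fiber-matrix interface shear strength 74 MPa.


Lc = sigma_f * d / (2 * tau_i) = 4001 * 12.7 / (2 * 74) = 343.3 um

343.3 um


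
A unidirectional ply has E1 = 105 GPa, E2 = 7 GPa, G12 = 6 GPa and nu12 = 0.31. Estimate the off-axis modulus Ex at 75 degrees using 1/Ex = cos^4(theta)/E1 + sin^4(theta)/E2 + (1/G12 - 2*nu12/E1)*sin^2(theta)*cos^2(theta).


cos^4(75) = 0.004487, sin^4(75) = 0.870513, sin^2(75)*cos^2(75) = 0.0625
1/G12 - 2*nu12/E1 = 1/6 - 2*0.31/105 = 0.160762 GPa^-1
1/Ex = 0.004487/105 + 0.870513/7 + 0.160762*0.0625 = 0.1344493 GPa^-1
Ex = 7.44 GPa

7.44 GPa


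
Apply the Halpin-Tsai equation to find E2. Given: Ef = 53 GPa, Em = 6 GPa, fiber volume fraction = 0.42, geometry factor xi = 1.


eta = (Ef/Em - 1)/(Ef/Em + xi) = (8.8333 - 1)/(8.8333 + 1) = 0.7966
E2 = Em*(1+xi*eta*Vf)/(1-eta*Vf) = 12.03 GPa

12.03 GPa


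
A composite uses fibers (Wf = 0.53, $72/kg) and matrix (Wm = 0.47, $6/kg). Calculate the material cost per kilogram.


Cost = cost_f*Wf + cost_m*Wm = 72*0.53 + 6*0.47 = $40.98/kg

$40.98/kg


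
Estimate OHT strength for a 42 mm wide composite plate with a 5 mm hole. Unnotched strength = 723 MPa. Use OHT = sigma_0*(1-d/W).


OHT = sigma_0*(1-d/W) = 723*(1-5/42) = 636.9 MPa

636.9 MPa


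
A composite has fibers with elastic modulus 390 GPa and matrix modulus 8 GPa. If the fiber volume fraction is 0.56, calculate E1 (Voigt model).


E1 = Ef*Vf + Em*(1-Vf) = 390*0.56 + 8*0.44 = 221.92 GPa

221.92 GPa


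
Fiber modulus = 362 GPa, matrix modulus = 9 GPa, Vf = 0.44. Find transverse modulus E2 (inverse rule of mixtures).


1/E2 = Vf/Ef + (1-Vf)/Em = 0.44/362 + 0.56/9
E2 = 15.76 GPa

15.76 GPa


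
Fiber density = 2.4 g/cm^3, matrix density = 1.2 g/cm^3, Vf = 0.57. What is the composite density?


rho_c = rho_f*Vf + rho_m*(1-Vf) = 2.4*0.57 + 1.2*0.43 = 1.884 g/cm^3

1.884 g/cm^3


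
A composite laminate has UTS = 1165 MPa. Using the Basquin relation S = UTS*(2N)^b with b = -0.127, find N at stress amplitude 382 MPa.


N = 0.5 * (S/UTS)^(1/b) = 0.5 * (382/1165)^(1/-0.127) = 3251.3300 cycles

3251.3300 cycles


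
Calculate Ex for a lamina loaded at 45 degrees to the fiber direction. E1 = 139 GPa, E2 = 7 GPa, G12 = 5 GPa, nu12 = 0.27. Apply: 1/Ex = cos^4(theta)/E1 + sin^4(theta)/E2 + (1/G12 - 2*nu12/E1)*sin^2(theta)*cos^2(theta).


cos^4(45) = 0.25, sin^4(45) = 0.25, sin^2(45)*cos^2(45) = 0.25
1/G12 - 2*nu12/E1 = 1/5 - 2*0.27/139 = 0.196115 GPa^-1
1/Ex = 0.25/139 + 0.25/7 + 0.196115*0.25 = 0.0865416 GPa^-1
Ex = 11.56 GPa

11.56 GPa


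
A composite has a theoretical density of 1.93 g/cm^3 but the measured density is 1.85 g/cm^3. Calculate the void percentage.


Void% = (rho_theo - rho_actual)/rho_theo * 100 = (1.93 - 1.85)/1.93 * 100 = 4.15%

4.15%


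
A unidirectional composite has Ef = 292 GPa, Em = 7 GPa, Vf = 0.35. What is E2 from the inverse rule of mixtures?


1/E2 = Vf/Ef + (1-Vf)/Em = 0.35/292 + 0.65/7
E2 = 10.63 GPa

10.63 GPa


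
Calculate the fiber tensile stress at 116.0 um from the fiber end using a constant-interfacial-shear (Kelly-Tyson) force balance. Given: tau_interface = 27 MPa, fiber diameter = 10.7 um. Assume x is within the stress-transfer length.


Force balance: sigma_f * (pi*d^2/4) = tau * (pi*d) * x  ->  sigma_f = 4 * tau * x / d
sigma_f = 4 * 27 * 116.0 / 10.7 = 1170.8 MPa

1170.8 MPa


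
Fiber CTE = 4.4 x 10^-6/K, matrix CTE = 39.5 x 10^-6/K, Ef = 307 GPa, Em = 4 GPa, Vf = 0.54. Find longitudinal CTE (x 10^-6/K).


E1 = Ef*Vf + Em*(1-Vf) = 167.62
alpha_1 = (alpha_f*Ef*Vf + alpha_m*Em*(1-Vf))/E1 = 4.79 x 10^-6/K

4.79 x 10^-6/K


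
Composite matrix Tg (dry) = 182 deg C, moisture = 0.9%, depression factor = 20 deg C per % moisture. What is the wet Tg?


Tg_wet = Tg_dry - k*moisture = 182 - 20*0.9 = 164.0 deg C

164.0 deg C


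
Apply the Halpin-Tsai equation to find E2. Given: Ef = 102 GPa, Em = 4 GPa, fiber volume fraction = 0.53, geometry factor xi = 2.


eta = (Ef/Em - 1)/(Ef/Em + xi) = (25.5 - 1)/(25.5 + 2) = 0.8909
E2 = Em*(1+xi*eta*Vf)/(1-eta*Vf) = 14.74 GPa

14.74 GPa


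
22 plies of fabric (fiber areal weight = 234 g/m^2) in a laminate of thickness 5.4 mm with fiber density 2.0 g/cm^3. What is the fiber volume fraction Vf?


Vf = n * FAW / (rho_f * h * 1000) = 22 * 234 / (2.0 * 5.4 * 1000) = 0.4767

0.4767


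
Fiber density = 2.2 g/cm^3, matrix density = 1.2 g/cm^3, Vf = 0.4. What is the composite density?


rho_c = rho_f*Vf + rho_m*(1-Vf) = 2.2*0.4 + 1.2*0.6 = 1.6 g/cm^3

1.6 g/cm^3


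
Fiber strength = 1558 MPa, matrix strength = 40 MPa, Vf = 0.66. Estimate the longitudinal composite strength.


sigma_1 = sigma_f*Vf + sigma_m*(1-Vf) = 1558*0.66 + 40*0.34 = 1041.9 MPa

1041.9 MPa


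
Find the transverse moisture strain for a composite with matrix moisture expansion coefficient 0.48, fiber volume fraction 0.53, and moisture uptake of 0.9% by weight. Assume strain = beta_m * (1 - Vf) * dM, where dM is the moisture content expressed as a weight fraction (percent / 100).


dM = 0.9/100 = 0.009
strain = beta_m * (1-Vf) * dM = 0.48 * 0.47 * 0.009 = 0.0020304

0.0020304


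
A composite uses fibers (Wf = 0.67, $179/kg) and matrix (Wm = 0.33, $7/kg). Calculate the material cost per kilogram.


Cost = cost_f*Wf + cost_m*Wm = 179*0.67 + 7*0.33 = $122.24/kg

$122.24/kg


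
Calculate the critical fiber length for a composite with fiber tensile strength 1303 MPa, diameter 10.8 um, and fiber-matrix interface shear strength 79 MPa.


Lc = sigma_f * d / (2 * tau_i) = 1303 * 10.8 / (2 * 79) = 89.1 um

89.1 um


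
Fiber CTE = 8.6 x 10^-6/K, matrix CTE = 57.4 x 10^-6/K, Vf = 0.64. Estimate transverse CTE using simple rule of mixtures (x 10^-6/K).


alpha_2 = alpha_f*Vf + alpha_m*(1-Vf) = 8.6*0.64 + 57.4*0.36 = 26.2 x 10^-6/K

26.2 x 10^-6/K


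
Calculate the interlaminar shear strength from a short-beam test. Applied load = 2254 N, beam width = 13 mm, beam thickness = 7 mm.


ILSS = 3F/(4bh) = 3*2254/(4*13*7) = 18.58 MPa

18.58 MPa


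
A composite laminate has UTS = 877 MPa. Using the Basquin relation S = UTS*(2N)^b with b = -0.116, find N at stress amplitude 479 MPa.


N = 0.5 * (S/UTS)^(1/b) = 0.5 * (479/877)^(1/-0.116) = 91.9000 cycles

91.9000 cycles


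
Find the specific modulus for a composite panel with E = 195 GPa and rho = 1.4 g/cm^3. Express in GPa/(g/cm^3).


Specific stiffness = E/rho = 195/1.4 = 139.3 GPa/(g/cm^3)

139.3 GPa/(g/cm^3)


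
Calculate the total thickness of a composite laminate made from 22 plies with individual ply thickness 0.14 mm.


h = n * t_ply = 22 * 0.14 = 3.08 mm

3.08 mm


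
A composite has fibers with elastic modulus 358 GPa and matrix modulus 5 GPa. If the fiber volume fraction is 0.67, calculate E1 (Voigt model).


E1 = Ef*Vf + Em*(1-Vf) = 358*0.67 + 5*0.33 = 241.51 GPa

241.51 GPa


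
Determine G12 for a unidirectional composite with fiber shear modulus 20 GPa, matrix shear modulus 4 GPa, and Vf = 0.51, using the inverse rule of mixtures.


1/G12 = Vf/Gf + (1-Vf)/Gm = 0.51/20 + 0.49/4
G12 = 6.76 GPa

6.76 GPa


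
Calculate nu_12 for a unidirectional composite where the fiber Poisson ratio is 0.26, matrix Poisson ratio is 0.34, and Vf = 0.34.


nu_12 = nu_f*Vf + nu_m*(1-Vf) = 0.26*0.34 + 0.34*0.66 = 0.3128

0.3128


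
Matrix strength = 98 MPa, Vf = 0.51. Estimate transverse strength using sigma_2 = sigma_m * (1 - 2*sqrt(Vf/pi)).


factor = 1 - 2*sqrt(0.51/pi) = 0.1942
sigma_2 = 98 * 0.1942 = 19.03 MPa

19.03 MPa


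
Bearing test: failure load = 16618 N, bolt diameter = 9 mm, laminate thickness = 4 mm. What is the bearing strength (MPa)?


sigma_br = F/(d*h) = 16618/(9*4) = 461.6 MPa

461.6 MPa


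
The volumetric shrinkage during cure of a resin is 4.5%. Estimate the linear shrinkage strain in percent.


Linear shrinkage ≈ vol_shrink/3 = 4.5/3 = 1.5%

1.5%


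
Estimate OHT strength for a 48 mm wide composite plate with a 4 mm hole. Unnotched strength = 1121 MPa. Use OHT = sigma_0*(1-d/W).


OHT = sigma_0*(1-d/W) = 1121*(1-4/48) = 1027.6 MPa

1027.6 MPa


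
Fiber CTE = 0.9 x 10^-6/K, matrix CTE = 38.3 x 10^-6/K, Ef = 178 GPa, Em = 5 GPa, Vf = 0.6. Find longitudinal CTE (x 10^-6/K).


E1 = Ef*Vf + Em*(1-Vf) = 108.8
alpha_1 = (alpha_f*Ef*Vf + alpha_m*Em*(1-Vf))/E1 = 1.59 x 10^-6/K

1.59 x 10^-6/K


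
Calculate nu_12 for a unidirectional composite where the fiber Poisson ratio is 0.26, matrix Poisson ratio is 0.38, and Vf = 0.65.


nu_12 = nu_f*Vf + nu_m*(1-Vf) = 0.26*0.65 + 0.38*0.35 = 0.302

0.302


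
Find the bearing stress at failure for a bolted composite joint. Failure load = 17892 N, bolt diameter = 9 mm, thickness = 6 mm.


sigma_br = F/(d*h) = 17892/(9*6) = 331.3 MPa

331.3 MPa


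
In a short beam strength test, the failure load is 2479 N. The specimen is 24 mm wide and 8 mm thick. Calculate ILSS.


ILSS = 3F/(4bh) = 3*2479/(4*24*8) = 9.68 MPa

9.68 MPa


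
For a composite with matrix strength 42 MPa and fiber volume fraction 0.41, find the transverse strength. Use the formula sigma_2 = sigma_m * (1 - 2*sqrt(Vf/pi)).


factor = 1 - 2*sqrt(0.41/pi) = 0.2775
sigma_2 = 42 * 0.2775 = 11.65 MPa

11.65 MPa


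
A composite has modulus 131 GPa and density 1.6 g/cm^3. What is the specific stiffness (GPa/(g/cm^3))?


Specific stiffness = E/rho = 131/1.6 = 81.9 GPa/(g/cm^3)

81.9 GPa/(g/cm^3)


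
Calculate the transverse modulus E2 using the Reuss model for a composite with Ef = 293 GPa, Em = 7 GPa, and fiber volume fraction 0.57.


1/E2 = Vf/Ef + (1-Vf)/Em = 0.57/293 + 0.43/7
E2 = 15.78 GPa

15.78 GPa


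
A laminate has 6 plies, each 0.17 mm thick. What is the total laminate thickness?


h = n * t_ply = 6 * 0.17 = 1.02 mm

1.02 mm


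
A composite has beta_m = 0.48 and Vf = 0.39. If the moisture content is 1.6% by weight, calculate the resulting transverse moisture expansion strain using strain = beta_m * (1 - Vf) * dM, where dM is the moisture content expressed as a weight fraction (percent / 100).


dM = 1.6/100 = 0.016
strain = beta_m * (1-Vf) * dM = 0.48 * 0.61 * 0.016 = 0.0046848

0.0046848


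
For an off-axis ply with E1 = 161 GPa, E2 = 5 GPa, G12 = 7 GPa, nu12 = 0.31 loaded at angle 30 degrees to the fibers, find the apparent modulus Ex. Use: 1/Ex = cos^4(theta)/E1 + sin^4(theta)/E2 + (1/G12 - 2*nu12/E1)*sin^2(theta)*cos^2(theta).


cos^4(30) = 0.5625, sin^4(30) = 0.0625, sin^2(30)*cos^2(30) = 0.1875
1/G12 - 2*nu12/E1 = 1/7 - 2*0.31/161 = 0.139006 GPa^-1
1/Ex = 0.5625/161 + 0.0625/5 + 0.139006*0.1875 = 0.0420575 GPa^-1
Ex = 23.78 GPa

23.78 GPa


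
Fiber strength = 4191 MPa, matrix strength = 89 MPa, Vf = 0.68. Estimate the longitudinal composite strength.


sigma_1 = sigma_f*Vf + sigma_m*(1-Vf) = 4191*0.68 + 89*0.32 = 2878.4 MPa

2878.4 MPa


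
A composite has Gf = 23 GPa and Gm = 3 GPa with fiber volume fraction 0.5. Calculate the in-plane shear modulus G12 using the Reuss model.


1/G12 = Vf/Gf + (1-Vf)/Gm = 0.5/23 + 0.5/3
G12 = 5.31 GPa

5.31 GPa


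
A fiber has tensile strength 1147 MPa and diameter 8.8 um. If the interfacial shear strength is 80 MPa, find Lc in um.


Lc = sigma_f * d / (2 * tau_i) = 1147 * 8.8 / (2 * 80) = 63.1 um

63.1 um


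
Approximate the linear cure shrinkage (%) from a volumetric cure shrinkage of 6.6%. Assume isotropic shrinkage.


Linear shrinkage ≈ vol_shrink/3 = 6.6/3 = 2.2%

2.2%


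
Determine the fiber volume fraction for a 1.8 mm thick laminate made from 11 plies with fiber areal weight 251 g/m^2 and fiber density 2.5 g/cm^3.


Vf = n * FAW / (rho_f * h * 1000) = 11 * 251 / (2.5 * 1.8 * 1000) = 0.6136

0.6136


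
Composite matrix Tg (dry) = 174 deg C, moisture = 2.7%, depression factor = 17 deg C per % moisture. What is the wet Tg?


Tg_wet = Tg_dry - k*moisture = 174 - 17*2.7 = 128.1 deg C

128.1 deg C


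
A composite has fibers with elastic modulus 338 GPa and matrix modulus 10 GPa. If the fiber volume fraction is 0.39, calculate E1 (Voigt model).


E1 = Ef*Vf + Em*(1-Vf) = 338*0.39 + 10*0.61 = 137.92 GPa

137.92 GPa


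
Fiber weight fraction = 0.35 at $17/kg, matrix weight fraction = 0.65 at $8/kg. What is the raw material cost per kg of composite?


Cost = cost_f*Wf + cost_m*Wm = 17*0.35 + 8*0.65 = $11.15/kg

$11.15/kg


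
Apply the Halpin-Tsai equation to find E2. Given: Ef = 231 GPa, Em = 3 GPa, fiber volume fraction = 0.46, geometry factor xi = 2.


eta = (Ef/Em - 1)/(Ef/Em + xi) = (77.0 - 1)/(77.0 + 2) = 0.962
E2 = Em*(1+xi*eta*Vf)/(1-eta*Vf) = 10.14 GPa

10.14 GPa


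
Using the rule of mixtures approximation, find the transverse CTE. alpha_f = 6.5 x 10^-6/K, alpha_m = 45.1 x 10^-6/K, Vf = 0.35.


alpha_2 = alpha_f*Vf + alpha_m*(1-Vf) = 6.5*0.35 + 45.1*0.65 = 31.6 x 10^-6/K

31.6 x 10^-6/K


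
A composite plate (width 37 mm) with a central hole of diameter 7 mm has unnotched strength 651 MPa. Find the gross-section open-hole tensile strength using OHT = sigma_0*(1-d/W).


OHT = sigma_0*(1-d/W) = 651*(1-7/37) = 527.8 MPa

527.8 MPa


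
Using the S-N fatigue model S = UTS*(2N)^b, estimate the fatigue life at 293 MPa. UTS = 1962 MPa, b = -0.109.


N = 0.5 * (S/UTS)^(1/b) = 0.5 * (293/1962)^(1/-0.109) = 1.8854e+07 cycles

1.8854e+07 cycles


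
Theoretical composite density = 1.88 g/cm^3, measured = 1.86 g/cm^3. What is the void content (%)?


Void% = (rho_theo - rho_actual)/rho_theo * 100 = (1.88 - 1.86)/1.88 * 100 = 1.06%

1.06%


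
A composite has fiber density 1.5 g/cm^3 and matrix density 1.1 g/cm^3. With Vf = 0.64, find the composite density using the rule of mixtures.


rho_c = rho_f*Vf + rho_m*(1-Vf) = 1.5*0.64 + 1.1*0.36 = 1.356 g/cm^3

1.356 g/cm^3


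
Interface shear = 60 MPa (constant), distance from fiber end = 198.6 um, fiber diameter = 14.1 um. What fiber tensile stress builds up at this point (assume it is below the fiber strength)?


Force balance: sigma_f * (pi*d^2/4) = tau * (pi*d) * x  ->  sigma_f = 4 * tau * x / d
sigma_f = 4 * 60 * 198.6 / 14.1 = 3380.4 MPa

3380.4 MPa


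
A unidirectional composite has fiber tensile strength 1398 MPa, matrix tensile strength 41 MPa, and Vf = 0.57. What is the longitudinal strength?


sigma_1 = sigma_f*Vf + sigma_m*(1-Vf) = 1398*0.57 + 41*0.43 = 814.5 MPa

814.5 MPa


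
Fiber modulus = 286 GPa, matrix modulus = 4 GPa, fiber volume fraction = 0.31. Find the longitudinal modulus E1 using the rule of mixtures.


E1 = Ef*Vf + Em*(1-Vf) = 286*0.31 + 4*0.69 = 91.42 GPa

91.42 GPa


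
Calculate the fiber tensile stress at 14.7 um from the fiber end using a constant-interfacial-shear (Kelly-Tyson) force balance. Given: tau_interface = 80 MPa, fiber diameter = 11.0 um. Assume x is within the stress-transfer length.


Force balance: sigma_f * (pi*d^2/4) = tau * (pi*d) * x  ->  sigma_f = 4 * tau * x / d
sigma_f = 4 * 80 * 14.7 / 11.0 = 427.6 MPa

427.6 MPa


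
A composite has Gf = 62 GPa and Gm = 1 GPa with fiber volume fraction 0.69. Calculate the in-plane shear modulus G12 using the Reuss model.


1/G12 = Vf/Gf + (1-Vf)/Gm = 0.69/62 + 0.31/1
G12 = 3.11 GPa

3.11 GPa


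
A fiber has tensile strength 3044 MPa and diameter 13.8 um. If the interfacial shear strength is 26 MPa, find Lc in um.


Lc = sigma_f * d / (2 * tau_i) = 3044 * 13.8 / (2 * 26) = 807.8 um

807.8 um


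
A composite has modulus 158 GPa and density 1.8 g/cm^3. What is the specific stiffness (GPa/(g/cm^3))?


Specific stiffness = E/rho = 158/1.8 = 87.8 GPa/(g/cm^3)

87.8 GPa/(g/cm^3)


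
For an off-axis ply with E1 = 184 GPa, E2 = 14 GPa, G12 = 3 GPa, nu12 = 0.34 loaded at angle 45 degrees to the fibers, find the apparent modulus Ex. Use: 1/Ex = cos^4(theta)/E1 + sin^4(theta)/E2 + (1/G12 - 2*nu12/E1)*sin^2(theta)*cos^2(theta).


cos^4(45) = 0.25, sin^4(45) = 0.25, sin^2(45)*cos^2(45) = 0.25
1/G12 - 2*nu12/E1 = 1/3 - 2*0.34/184 = 0.329638 GPa^-1
1/Ex = 0.25/184 + 0.25/14 + 0.329638*0.25 = 0.1016253 GPa^-1
Ex = 9.84 GPa

9.84 GPa


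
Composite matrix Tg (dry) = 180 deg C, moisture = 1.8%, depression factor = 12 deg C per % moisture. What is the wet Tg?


Tg_wet = Tg_dry - k*moisture = 180 - 12*1.8 = 158.4 deg C

158.4 deg C


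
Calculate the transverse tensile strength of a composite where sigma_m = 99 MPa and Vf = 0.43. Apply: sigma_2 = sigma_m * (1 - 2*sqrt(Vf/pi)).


factor = 1 - 2*sqrt(0.43/pi) = 0.2601
sigma_2 = 99 * 0.2601 = 25.75 MPa

25.75 MPa


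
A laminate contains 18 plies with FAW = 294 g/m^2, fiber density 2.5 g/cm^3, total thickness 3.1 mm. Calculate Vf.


Vf = n * FAW / (rho_f * h * 1000) = 18 * 294 / (2.5 * 3.1 * 1000) = 0.6828

0.6828


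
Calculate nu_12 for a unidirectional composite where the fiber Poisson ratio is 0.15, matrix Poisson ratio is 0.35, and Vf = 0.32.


nu_12 = nu_f*Vf + nu_m*(1-Vf) = 0.15*0.32 + 0.35*0.68 = 0.286

0.286


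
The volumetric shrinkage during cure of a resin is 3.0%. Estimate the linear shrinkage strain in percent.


Linear shrinkage ≈ vol_shrink/3 = 3.0/3 = 1.0%

1.0%


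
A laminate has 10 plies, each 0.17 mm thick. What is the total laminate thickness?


h = n * t_ply = 10 * 0.17 = 1.7 mm

1.7 mm


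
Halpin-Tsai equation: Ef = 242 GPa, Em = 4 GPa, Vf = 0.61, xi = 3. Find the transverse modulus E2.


eta = (Ef/Em - 1)/(Ef/Em + xi) = (60.5 - 1)/(60.5 + 3) = 0.937
E2 = Em*(1+xi*eta*Vf)/(1-eta*Vf) = 25.35 GPa

25.35 GPa


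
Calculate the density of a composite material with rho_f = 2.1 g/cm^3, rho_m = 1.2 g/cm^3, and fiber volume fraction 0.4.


rho_c = rho_f*Vf + rho_m*(1-Vf) = 2.1*0.4 + 1.2*0.6 = 1.56 g/cm^3

1.56 g/cm^3


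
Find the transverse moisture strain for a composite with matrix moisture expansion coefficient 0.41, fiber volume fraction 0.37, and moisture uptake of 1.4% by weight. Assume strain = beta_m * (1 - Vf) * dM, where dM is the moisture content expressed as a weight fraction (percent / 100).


dM = 1.4/100 = 0.014
strain = beta_m * (1-Vf) * dM = 0.41 * 0.63 * 0.014 = 0.0036162

0.0036162


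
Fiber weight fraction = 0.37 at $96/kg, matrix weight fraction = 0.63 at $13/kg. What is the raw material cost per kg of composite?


Cost = cost_f*Wf + cost_m*Wm = 96*0.37 + 13*0.63 = $43.71/kg

$43.71/kg


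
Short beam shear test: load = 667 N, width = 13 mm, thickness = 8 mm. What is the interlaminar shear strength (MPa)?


ILSS = 3F/(4bh) = 3*667/(4*13*8) = 4.81 MPa

4.81 MPa


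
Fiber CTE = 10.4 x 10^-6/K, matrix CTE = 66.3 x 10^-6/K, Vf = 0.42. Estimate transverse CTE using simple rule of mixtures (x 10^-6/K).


alpha_2 = alpha_f*Vf + alpha_m*(1-Vf) = 10.4*0.42 + 66.3*0.58 = 42.8 x 10^-6/K

42.8 x 10^-6/K


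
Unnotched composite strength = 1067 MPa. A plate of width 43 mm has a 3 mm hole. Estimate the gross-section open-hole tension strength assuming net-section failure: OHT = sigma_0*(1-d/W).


OHT = sigma_0*(1-d/W) = 1067*(1-3/43) = 992.6 MPa

992.6 MPa


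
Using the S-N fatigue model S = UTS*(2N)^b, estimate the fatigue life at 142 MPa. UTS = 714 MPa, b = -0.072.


N = 0.5 * (S/UTS)^(1/b) = 0.5 * (142/714)^(1/-0.072) = 2.7591e+09 cycles

2.7591e+09 cycles


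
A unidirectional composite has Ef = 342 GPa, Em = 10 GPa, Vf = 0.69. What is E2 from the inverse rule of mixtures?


1/E2 = Vf/Ef + (1-Vf)/Em = 0.69/342 + 0.31/10
E2 = 30.29 GPa

30.29 GPa


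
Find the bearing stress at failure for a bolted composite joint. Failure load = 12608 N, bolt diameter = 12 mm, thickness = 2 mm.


sigma_br = F/(d*h) = 12608/(12*2) = 525.3 MPa

525.3 MPa


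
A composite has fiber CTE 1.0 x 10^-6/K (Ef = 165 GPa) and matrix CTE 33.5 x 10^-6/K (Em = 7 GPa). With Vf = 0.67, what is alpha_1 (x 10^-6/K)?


E1 = Ef*Vf + Em*(1-Vf) = 112.86
alpha_1 = (alpha_f*Ef*Vf + alpha_m*Em*(1-Vf))/E1 = 1.67 x 10^-6/K

1.67 x 10^-6/K


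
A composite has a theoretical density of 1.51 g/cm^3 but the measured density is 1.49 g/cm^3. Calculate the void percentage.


Void% = (rho_theo - rho_actual)/rho_theo * 100 = (1.51 - 1.49)/1.51 * 100 = 1.32%

1.32%


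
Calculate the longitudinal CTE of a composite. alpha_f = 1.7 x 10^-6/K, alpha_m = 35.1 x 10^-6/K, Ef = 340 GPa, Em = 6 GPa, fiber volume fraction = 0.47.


E1 = Ef*Vf + Em*(1-Vf) = 162.98
alpha_1 = (alpha_f*Ef*Vf + alpha_m*Em*(1-Vf))/E1 = 2.35 x 10^-6/K

2.35 x 10^-6/K


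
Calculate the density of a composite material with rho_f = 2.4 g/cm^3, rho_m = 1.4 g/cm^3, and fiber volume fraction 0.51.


rho_c = rho_f*Vf + rho_m*(1-Vf) = 2.4*0.51 + 1.4*0.49 = 1.91 g/cm^3

1.91 g/cm^3
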